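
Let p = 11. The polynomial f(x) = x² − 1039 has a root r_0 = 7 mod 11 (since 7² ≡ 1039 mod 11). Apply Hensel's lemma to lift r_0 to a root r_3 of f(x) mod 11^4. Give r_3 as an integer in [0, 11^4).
r_3 = 12074 (mod 14641)

Hensel's recurrence: r_{i+1} = r_i − f(r_i)·(f′(r_i))^{-1} mod 11^{i+2}, with f′(x) = 2x. Iterate:
  r_0 = 7 (mod 11)
  r_1 = 95 (mod 121)
  r_2 = 95 (mod 1331)
  r_3 = 12074 (mod 14641)
Final: r_3 = 12074, and one checks f(r_3) ≡ 0 mod 11^4.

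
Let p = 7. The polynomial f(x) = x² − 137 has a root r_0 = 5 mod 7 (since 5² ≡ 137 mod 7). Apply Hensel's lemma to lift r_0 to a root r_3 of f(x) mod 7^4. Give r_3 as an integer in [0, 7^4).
r_3 = 1447 (mod 2401)

Hensel's recurrence: r_{i+1} = r_i − f(r_i)·(f′(r_i))^{-1} mod 7^{i+2}, with f′(x) = 2x. Iterate:
  r_0 = 5 (mod 7)
  r_1 = 26 (mod 49)
  r_2 = 75 (mod 343)
  r_3 = 1447 (mod 2401)
Final: r_3 = 1447, and one checks f(r_3) ≡ 0 mod 7^4.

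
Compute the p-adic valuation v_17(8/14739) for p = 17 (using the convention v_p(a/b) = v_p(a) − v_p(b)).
v_17(8/14739) = -3

Factor powers of 17 from the numerator and denominator of the reduced fraction: 8 = 17^0 · 8 and 14739 = 17^3 · 3. Apply v_p(a/b) = v_p(a) − v_p(b): v_17(8/14739) = 0 − 3 = -3.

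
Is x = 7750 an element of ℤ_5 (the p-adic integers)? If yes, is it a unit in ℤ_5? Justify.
x ∈ ℤ_5 but not a unit; v_5(x) = 3 > 0

ℤ_5 = {x ∈ ℚ_5 : v_5(x) ≥ 0} and ℤ_5^× = {x ∈ ℤ_5 : v_5(x) = 0}. Here v_5(7750) = v_5(num) − v_5(den) = 3; compare against these criteria.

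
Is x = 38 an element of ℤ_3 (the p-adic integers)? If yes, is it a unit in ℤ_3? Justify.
x ∈ ℤ_3^× (unit); v_3(x) = 0

ℤ_3 = {x ∈ ℚ_3 : v_3(x) ≥ 0} and ℤ_3^× = {x ∈ ℤ_3 : v_3(x) = 0}. Here v_3(38) = v_3(num) − v_3(den) = 0; compare against these criteria.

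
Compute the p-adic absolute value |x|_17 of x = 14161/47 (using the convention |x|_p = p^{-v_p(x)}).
|14161/47|_17 = 1/289

Step 1 — compute v_17(x) by factoring powers of 17 out of the numerator and denominator: v_17(14161/47) = 2. Step 2 — apply |x|_p = p^{-v_p(x)} = 17^{-2} = 1/289.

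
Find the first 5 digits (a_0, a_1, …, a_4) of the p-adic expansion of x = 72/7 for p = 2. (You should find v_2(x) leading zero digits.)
(a_0, …, a_4) = (0, 0, 0, 1, 1)

v_2(72/7) = 3, so a_0 = ... = a_2 = 0. Factor out: x = 2^3 · u with u = 9/7 a unit in ℤ_2. Expand u iteratively via a_{v+i} = u_i mod 2, u_{i+1} = (u_i − a_{v+i})/2:
  u_0 = 9/7;  a_3 = 1;  u_1 = (u_0 − 1)/2 = 1/7
  u_1 = 1/7;  a_4 = 1;  u_2 = (u_1 − 1)/2 = -3/7
Digits: (0, 0, 0, 1, 1).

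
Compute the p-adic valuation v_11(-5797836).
v_11(-5797836) = 5

v_11(n) is the largest exponent k such that 11^k divides n. Factor out: -5797836 = -11^5 · 36. (Sign doesn't affect v_p.) So v_11(-5797836) = 5.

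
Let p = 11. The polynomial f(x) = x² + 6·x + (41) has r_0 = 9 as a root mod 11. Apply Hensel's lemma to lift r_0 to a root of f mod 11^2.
r_1 = 42 (mod 121)

Hensel: r_{i+1} = r_i − f(r_i)·(f′(r_i))^{-1} mod 11^{i+2}, f′(x) = 2x + 6. Iterate:
  r_0 = 9 (mod 11)
  r_1 = 42 (mod 121)
Final: r = 42 satisfies f(r) ≡ 0 mod 11^2.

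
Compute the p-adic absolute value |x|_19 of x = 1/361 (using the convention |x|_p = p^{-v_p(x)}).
|1/361|_19 = 361

Step 1 — compute v_19(x) by factoring powers of 19 out of the numerator and denominator: v_19(1/361) = -2. Step 2 — apply |x|_p = p^{-v_p(x)} = 19^{2} = 361.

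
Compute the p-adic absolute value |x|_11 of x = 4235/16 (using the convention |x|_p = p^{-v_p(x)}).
|4235/16|_11 = 1/121

Step 1 — compute v_11(x) by factoring powers of 11 out of the numerator and denominator: v_11(4235/16) = 2. Step 2 — apply |x|_p = p^{-v_p(x)} = 11^{-2} = 1/121.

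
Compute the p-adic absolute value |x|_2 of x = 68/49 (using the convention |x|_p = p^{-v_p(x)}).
|68/49|_2 = 1/4

Step 1 — compute v_2(x) by factoring powers of 2 out of the numerator and denominator: v_2(68/49) = 2. Step 2 — apply |x|_p = p^{-v_p(x)} = 2^{-2} = 1/4.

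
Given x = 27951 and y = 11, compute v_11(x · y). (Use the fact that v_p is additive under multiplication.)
v_11(307461) = 4

v_p(x) = 3 (factor: 27951 = 11^3 · 21); v_p(y) = 1 (factor: 11 = 11^1 · 1). Additivity: v_p(xy) = v_p(x) + v_p(y) = 3 + 1 = 4. (Direct check: xy = 307461 = 11^4 · (21).)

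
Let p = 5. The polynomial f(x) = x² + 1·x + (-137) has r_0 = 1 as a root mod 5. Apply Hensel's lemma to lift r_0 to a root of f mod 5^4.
r_3 = 246 (mod 625)

Hensel: r_{i+1} = r_i − f(r_i)·(f′(r_i))^{-1} mod 5^{i+2}, f′(x) = 2x + 1. Iterate:
  r_0 = 1 (mod 5)
  r_1 = 21 (mod 25)
  r_2 = 121 (mod 125)
  r_3 = 246 (mod 625)
Final: r = 246 satisfies f(r) ≡ 0 mod 5^4.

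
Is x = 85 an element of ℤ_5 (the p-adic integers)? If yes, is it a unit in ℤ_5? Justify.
x ∈ ℤ_5 but not a unit; v_5(x) = 1 > 0

ℤ_5 = {x ∈ ℚ_5 : v_5(x) ≥ 0} and ℤ_5^× = {x ∈ ℤ_5 : v_5(x) = 0}. Here v_5(85) = v_5(num) − v_5(den) = 1; compare against these criteria.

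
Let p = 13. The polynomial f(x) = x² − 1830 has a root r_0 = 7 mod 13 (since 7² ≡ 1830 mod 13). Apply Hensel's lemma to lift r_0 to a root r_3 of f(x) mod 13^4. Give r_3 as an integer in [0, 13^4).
r_3 = 23082 (mod 28561)

Hensel's recurrence: r_{i+1} = r_i − f(r_i)·(f′(r_i))^{-1} mod 13^{i+2}, with f′(x) = 2x. Iterate:
  r_0 = 7 (mod 13)
  r_1 = 98 (mod 169)
  r_2 = 1112 (mod 2197)
  r_3 = 23082 (mod 28561)
Final: r_3 = 23082, and one checks f(r_3) ≡ 0 mod 13^4.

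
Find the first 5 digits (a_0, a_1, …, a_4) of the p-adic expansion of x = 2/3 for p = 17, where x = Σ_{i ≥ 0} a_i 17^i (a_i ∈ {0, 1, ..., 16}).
(a_0, …, a_4) = (12, 5, 11, 5, 11)

v_17(2/3) = 0 (numerator and denominator both coprime to 17), so x ∈ ℤ_17^×. Compute digits iteratively via a_i = x_i mod 17, x_{i+1} = (x_i − a_i)/17, with x_0 = x:
  x_0 = 2/3;  a_0 = 12;  x_1 = (x_0 − 12)/17 = -2/3
  x_1 = -2/3;  a_1 = 5;  x_2 = (x_1 − 5)/17 = -1/3
  x_2 = -1/3;  a_2 = 11;  x_3 = (x_2 − 11)/17 = -2/3
  x_3 = -2/3;  a_3 = 5;  x_4 = (x_3 − 5)/17 = -1/3
  x_4 = -1/3;  a_4 = 11;  x_5 = (x_4 − 11)/17 = -2/3
Digits: (12, 5, 11, 5, 11).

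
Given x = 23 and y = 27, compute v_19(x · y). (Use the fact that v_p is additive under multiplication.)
v_19(621) = 0

v_p(x) = 0 (factor: 23 = 19^0 · 23); v_p(y) = 0 (factor: 27 = 19^0 · 27). Additivity: v_p(xy) = v_p(x) + v_p(y) = 0 + 0 = 0. (Direct check: xy = 621 = 19^0 · (621).)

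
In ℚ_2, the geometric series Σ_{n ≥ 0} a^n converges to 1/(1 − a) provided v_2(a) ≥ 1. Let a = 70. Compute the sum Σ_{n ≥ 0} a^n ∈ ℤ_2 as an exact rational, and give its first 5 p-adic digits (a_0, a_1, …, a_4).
Σ a^n = 1/(1 − a) = -1/69;  first 5 digits = (1, 1, 0, 0, 1)

v_2(a) = 1 ≥ 1, so the series converges in ℤ_2 to 1/(1 − a) = 1/(1 − 70) = -1/69. Expand this rational in ℤ_2: compute digits iteratively via d_i = x_i mod 2, x_{i+1} = (x_i − d_i)/2. The first 5 digits are (1, 1, 0, 0, 1).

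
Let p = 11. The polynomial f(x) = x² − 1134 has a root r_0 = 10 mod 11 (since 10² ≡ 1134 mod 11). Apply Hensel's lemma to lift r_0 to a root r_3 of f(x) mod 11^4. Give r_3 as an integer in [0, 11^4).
r_3 = 13650 (mod 14641)

Hensel's recurrence: r_{i+1} = r_i − f(r_i)·(f′(r_i))^{-1} mod 11^{i+2}, with f′(x) = 2x. Iterate:
  r_0 = 10 (mod 11)
  r_1 = 98 (mod 121)
  r_2 = 340 (mod 1331)
  r_3 = 13650 (mod 14641)
Final: r_3 = 13650, and one checks f(r_3) ≡ 0 mod 11^4.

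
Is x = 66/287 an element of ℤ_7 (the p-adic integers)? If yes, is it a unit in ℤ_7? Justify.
x ∉ ℤ_7 (v_7(x) = -1 < 0)

ℤ_7 = {x ∈ ℚ_7 : v_7(x) ≥ 0} and ℤ_7^× = {x ∈ ℤ_7 : v_7(x) = 0}. Here v_7(66/287) = v_7(num) − v_7(den) = -1; compare against these criteria.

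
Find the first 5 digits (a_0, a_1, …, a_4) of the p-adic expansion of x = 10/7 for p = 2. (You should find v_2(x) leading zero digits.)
(a_0, …, a_4) = (0, 1, 1, 0, 0)

v_2(10/7) = 1, so a_0 = ... = a_0 = 0. Factor out: x = 2^1 · u with u = 5/7 a unit in ℤ_2. Expand u iteratively via a_{v+i} = u_i mod 2, u_{i+1} = (u_i − a_{v+i})/2:
  u_0 = 5/7;  a_1 = 1;  u_1 = (u_0 − 1)/2 = -1/7
  u_1 = -1/7;  a_2 = 1;  u_2 = (u_1 − 1)/2 = -4/7
  u_2 = -4/7;  a_3 = 0;  u_3 = (u_2 − 0)/2 = -2/7
  u_3 = -2/7;  a_4 = 0;  u_4 = (u_3 − 0)/2 = -1/7
Digits: (0, 1, 1, 0, 0).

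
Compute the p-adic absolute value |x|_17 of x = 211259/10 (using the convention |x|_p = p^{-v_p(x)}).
|211259/10|_17 = 1/4913

Step 1 — compute v_17(x) by factoring powers of 17 out of the numerator and denominator: v_17(211259/10) = 3. Step 2 — apply |x|_p = p^{-v_p(x)} = 17^{-3} = 1/4913.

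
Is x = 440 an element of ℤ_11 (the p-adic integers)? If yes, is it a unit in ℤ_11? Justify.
x ∈ ℤ_11 but not a unit; v_11(x) = 1 > 0

ℤ_11 = {x ∈ ℚ_11 : v_11(x) ≥ 0} and ℤ_11^× = {x ∈ ℤ_11 : v_11(x) = 0}. Here v_11(440) = v_11(num) − v_11(den) = 1; compare against these criteria.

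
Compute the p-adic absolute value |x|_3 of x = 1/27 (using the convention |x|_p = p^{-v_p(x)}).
|1/27|_3 = 27

Step 1 — compute v_3(x) by factoring powers of 3 out of the numerator and denominator: v_3(1/27) = -3. Step 2 — apply |x|_p = p^{-v_p(x)} = 3^{3} = 27.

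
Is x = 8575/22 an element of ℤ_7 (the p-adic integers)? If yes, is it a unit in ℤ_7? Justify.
x ∈ ℤ_7 but not a unit; v_7(x) = 3 > 0

ℤ_7 = {x ∈ ℚ_7 : v_7(x) ≥ 0} and ℤ_7^× = {x ∈ ℤ_7 : v_7(x) = 0}. Here v_7(8575/22) = v_7(num) − v_7(den) = 3; compare against these criteria.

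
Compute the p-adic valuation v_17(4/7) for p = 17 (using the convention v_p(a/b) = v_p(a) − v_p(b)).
v_17(4/7) = 0

Factor powers of 17 from the numerator and denominator of the reduced fraction: 4 = 17^0 · 4 and 7 = 17^0 · 7. Apply v_p(a/b) = v_p(a) − v_p(b): v_17(4/7) = 0 − 0 = 0.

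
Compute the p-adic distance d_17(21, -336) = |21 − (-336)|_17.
d_17(21, -336) = 1/17

Step 1 — x − y = 21 − (-336) = 357. Step 2 — v_17(357) = 1 (factor: 357 = (17^1 · 21); the sign does not affect v_p). Step 3 — |x − y|_17 = 17^{-1} = 1/17.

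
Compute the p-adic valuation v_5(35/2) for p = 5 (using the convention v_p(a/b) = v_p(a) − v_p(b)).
v_5(35/2) = 1

Factor powers of 5 from the numerator and denominator of the reduced fraction: 35 = 5^1 · 7 and 2 = 5^0 · 2. Apply v_p(a/b) = v_p(a) − v_p(b): v_5(35/2) = 1 − 0 = 1.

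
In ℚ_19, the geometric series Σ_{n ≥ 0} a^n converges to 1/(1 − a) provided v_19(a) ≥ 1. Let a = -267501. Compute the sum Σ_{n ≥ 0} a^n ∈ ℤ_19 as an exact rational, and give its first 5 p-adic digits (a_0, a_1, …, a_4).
Σ a^n = 1/(1 − a) = 1/267502;  first 5 digits = (1, 0, 0, 18, 16)

v_19(a) = 3 ≥ 1, so the series converges in ℤ_19 to 1/(1 − a) = 1/(1 − (-267501)) = 1/267502. Expand this rational in ℤ_19: compute digits iteratively via d_i = x_i mod 19, x_{i+1} = (x_i − d_i)/19. The first 5 digits are (1, 0, 0, 18, 16).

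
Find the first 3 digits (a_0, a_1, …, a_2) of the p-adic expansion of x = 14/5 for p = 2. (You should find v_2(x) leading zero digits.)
(a_0, …, a_2) = (0, 1, 1)

v_2(14/5) = 1, so a_0 = ... = a_0 = 0. Factor out: x = 2^1 · u with u = 7/5 a unit in ℤ_2. Expand u iteratively via a_{v+i} = u_i mod 2, u_{i+1} = (u_i − a_{v+i})/2:
  u_0 = 7/5;  a_1 = 1;  u_1 = (u_0 − 1)/2 = 1/5
  u_1 = 1/5;  a_2 = 1;  u_2 = (u_1 − 1)/2 = -2/5
Digits: (0, 1, 1).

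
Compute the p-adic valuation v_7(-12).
v_7(-12) = 0

v_7(n) is the largest exponent k such that 7^k divides n. Factor out: -12 = -7^0 · 12. (Sign doesn't affect v_p.) So v_7(-12) = 0.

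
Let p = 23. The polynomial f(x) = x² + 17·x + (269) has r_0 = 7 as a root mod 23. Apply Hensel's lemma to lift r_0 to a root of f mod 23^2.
r_1 = 283 (mod 529)

Hensel: r_{i+1} = r_i − f(r_i)·(f′(r_i))^{-1} mod 23^{i+2}, f′(x) = 2x + 17. Iterate:
  r_0 = 7 (mod 23)
  r_1 = 283 (mod 529)
Final: r = 283 satisfies f(r) ≡ 0 mod 23^2.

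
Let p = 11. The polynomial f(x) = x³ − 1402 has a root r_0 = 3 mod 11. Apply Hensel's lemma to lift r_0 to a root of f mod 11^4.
r_3 = 2698 (mod 14641)

Hensel: r_{i+1} = r_i − f(r_i)/f′(r_i) mod 11^{i+2}, where f′(x) = 3x². Iterate:
  r_0 = 3 (mod 11)
  r_1 = 36 (mod 121)
  r_2 = 36 (mod 1331)
  r_3 = 2698 (mod 14641)
Final: r = 2698 with f(r) ≡ 0 mod 11^4.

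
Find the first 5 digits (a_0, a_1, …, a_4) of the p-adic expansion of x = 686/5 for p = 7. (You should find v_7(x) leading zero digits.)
(a_0, …, a_4) = (0, 0, 0, 6, 2)

v_7(686/5) = 3, so a_0 = ... = a_2 = 0. Factor out: x = 7^3 · u with u = 2/5 a unit in ℤ_7. Expand u iteratively via a_{v+i} = u_i mod 7, u_{i+1} = (u_i − a_{v+i})/7:
  u_0 = 2/5;  a_3 = 6;  u_1 = (u_0 − 6)/7 = -4/5
  u_1 = -4/5;  a_4 = 2;  u_2 = (u_1 − 2)/7 = -2/5
Digits: (0, 0, 0, 6, 2).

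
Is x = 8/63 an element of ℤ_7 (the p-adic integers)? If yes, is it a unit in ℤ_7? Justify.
x ∉ ℤ_7 (v_7(x) = -1 < 0)

ℤ_7 = {x ∈ ℚ_7 : v_7(x) ≥ 0} and ℤ_7^× = {x ∈ ℤ_7 : v_7(x) = 0}. Here v_7(8/63) = v_7(num) − v_7(den) = -1; compare against these criteria.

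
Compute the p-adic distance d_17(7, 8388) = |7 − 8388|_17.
d_17(7, 8388) = 1/289

Step 1 — x − y = 7 − 8388 = -8381. Step 2 — v_17(-8381) = 2 (factor: -8381 = −(17^2 · 29); the sign does not affect v_p). Step 3 — |x − y|_17 = 17^{-2} = 1/289.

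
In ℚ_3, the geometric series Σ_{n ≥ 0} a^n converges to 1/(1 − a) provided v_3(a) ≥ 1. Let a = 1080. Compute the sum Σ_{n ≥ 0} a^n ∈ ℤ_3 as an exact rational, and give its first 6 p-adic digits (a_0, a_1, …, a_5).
Σ a^n = 1/(1 − a) = -1/1079;  first 6 digits = (1, 0, 0, 1, 1, 1)

v_3(a) = 3 ≥ 1, so the series converges in ℤ_3 to 1/(1 − a) = 1/(1 − 1080) = -1/1079. Expand this rational in ℤ_3: compute digits iteratively via d_i = x_i mod 3, x_{i+1} = (x_i − d_i)/3. The first 6 digits are (1, 0, 0, 1, 1, 1).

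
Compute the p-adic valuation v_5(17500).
v_5(17500) = 4

v_5(n) is the largest exponent k such that 5^k divides n. Factor out: 17500 = 5^4 · 28. (Sign doesn't affect v_p.) So v_5(17500) = 4.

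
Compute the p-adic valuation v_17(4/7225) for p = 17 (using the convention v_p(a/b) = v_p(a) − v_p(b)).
v_17(4/7225) = -2

Factor powers of 17 from the numerator and denominator of the reduced fraction: 4 = 17^0 · 4 and 7225 = 17^2 · 25. Apply v_p(a/b) = v_p(a) − v_p(b): v_17(4/7225) = 0 − 2 = -2.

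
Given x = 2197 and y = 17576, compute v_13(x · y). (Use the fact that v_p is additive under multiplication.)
v_13(38614472) = 6

v_p(x) = 3 (factor: 2197 = 13^3 · 1); v_p(y) = 3 (factor: 17576 = 13^3 · 8). Additivity: v_p(xy) = v_p(x) + v_p(y) = 3 + 3 = 6. (Direct check: xy = 38614472 = 13^6 · (8).)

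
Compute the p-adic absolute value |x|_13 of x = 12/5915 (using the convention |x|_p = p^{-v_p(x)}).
|12/5915|_13 = 169

Step 1 — compute v_13(x) by factoring powers of 13 out of the numerator and denominator: v_13(12/5915) = -2. Step 2 — apply |x|_p = p^{-v_p(x)} = 13^{2} = 169.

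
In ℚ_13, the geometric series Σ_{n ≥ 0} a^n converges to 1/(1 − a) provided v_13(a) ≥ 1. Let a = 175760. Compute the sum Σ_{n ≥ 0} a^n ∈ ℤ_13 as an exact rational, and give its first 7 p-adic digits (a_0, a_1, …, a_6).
Σ a^n = 1/(1 − a) = -1/175759;  first 7 digits = (1, 0, 0, 2, 6, 0, 4)

v_13(a) = 3 ≥ 1, so the series converges in ℤ_13 to 1/(1 − a) = 1/(1 − 175760) = -1/175759. Expand this rational in ℤ_13: compute digits iteratively via d_i = x_i mod 13, x_{i+1} = (x_i − d_i)/13. The first 7 digits are (1, 0, 0, 2, 6, 0, 4).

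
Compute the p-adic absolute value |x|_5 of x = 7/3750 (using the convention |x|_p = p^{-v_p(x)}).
|7/3750|_5 = 625

Step 1 — compute v_5(x) by factoring powers of 5 out of the numerator and denominator: v_5(7/3750) = -4. Step 2 — apply |x|_p = p^{-v_p(x)} = 5^{4} = 625.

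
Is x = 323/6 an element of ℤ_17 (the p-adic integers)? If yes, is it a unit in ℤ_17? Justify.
x ∈ ℤ_17 but not a unit; v_17(x) = 1 > 0

ℤ_17 = {x ∈ ℚ_17 : v_17(x) ≥ 0} and ℤ_17^× = {x ∈ ℤ_17 : v_17(x) = 0}. Here v_17(323/6) = v_17(num) − v_17(den) = 1; compare against these criteria.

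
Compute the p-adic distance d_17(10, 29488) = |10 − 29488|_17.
d_17(10, 29488) = 1/4913

Step 1 — x − y = 10 − 29488 = -29478. Step 2 — v_17(-29478) = 3 (factor: -29478 = −(17^3 · 6); the sign does not affect v_p). Step 3 — |x − y|_17 = 17^{-3} = 1/4913.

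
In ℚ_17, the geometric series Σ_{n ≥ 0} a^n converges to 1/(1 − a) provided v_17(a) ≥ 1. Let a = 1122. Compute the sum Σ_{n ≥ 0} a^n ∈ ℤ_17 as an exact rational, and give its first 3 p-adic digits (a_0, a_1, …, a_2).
Σ a^n = 1/(1 − a) = -1/1121;  first 3 digits = (1, 15, 7)

v_17(a) = 1 ≥ 1, so the series converges in ℤ_17 to 1/(1 − a) = 1/(1 − 1122) = -1/1121. Expand this rational in ℤ_17: compute digits iteratively via d_i = x_i mod 17, x_{i+1} = (x_i − d_i)/17. The first 3 digits are (1, 15, 7).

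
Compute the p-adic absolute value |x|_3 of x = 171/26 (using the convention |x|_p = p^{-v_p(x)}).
|171/26|_3 = 1/9

Step 1 — compute v_3(x) by factoring powers of 3 out of the numerator and denominator: v_3(171/26) = 2. Step 2 — apply |x|_p = p^{-v_p(x)} = 3^{-2} = 1/9.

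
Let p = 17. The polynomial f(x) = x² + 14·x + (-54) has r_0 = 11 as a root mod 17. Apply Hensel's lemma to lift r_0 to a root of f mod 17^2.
r_1 = 45 (mod 289)

Hensel: r_{i+1} = r_i − f(r_i)·(f′(r_i))^{-1} mod 17^{i+2}, f′(x) = 2x + 14. Iterate:
  r_0 = 11 (mod 17)
  r_1 = 45 (mod 289)
Final: r = 45 satisfies f(r) ≡ 0 mod 17^2.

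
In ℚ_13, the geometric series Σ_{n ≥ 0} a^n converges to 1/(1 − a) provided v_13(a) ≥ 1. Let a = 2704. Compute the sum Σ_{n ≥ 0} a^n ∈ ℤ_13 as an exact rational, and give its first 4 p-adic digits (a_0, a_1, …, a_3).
Σ a^n = 1/(1 − a) = -1/2703;  first 4 digits = (1, 0, 3, 1)

v_13(a) = 2 ≥ 1, so the series converges in ℤ_13 to 1/(1 − a) = 1/(1 − 2704) = -1/2703. Expand this rational in ℤ_13: compute digits iteratively via d_i = x_i mod 13, x_{i+1} = (x_i − d_i)/13. The first 4 digits are (1, 0, 3, 1).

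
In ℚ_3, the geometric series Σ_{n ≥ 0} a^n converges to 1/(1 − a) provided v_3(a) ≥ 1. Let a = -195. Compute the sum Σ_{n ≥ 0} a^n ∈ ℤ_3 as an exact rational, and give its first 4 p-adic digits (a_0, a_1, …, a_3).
Σ a^n = 1/(1 − a) = 1/196;  first 4 digits = (1, 1, 0, 1)

v_3(a) = 1 ≥ 1, so the series converges in ℤ_3 to 1/(1 − a) = 1/(1 − (-195)) = 1/196. Expand this rational in ℤ_3: compute digits iteratively via d_i = x_i mod 3, x_{i+1} = (x_i − d_i)/3. The first 4 digits are (1, 1, 0, 1).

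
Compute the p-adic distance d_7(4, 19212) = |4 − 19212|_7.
d_7(4, 19212) = 1/2401

Step 1 — x − y = 4 − 19212 = -19208. Step 2 — v_7(-19208) = 4 (factor: -19208 = −(7^4 · 8); the sign does not affect v_p). Step 3 — |x − y|_7 = 7^{-4} = 1/2401.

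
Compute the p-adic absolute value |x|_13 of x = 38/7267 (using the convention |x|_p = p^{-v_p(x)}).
|38/7267|_13 = 169

Step 1 — compute v_13(x) by factoring powers of 13 out of the numerator and denominator: v_13(38/7267) = -2. Step 2 — apply |x|_p = p^{-v_p(x)} = 13^{2} = 169.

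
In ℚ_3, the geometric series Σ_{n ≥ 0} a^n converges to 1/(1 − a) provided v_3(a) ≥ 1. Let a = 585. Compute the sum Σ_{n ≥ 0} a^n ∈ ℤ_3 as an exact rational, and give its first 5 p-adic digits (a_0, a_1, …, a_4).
Σ a^n = 1/(1 − a) = -1/584;  first 5 digits = (1, 0, 2, 0, 2)

v_3(a) = 2 ≥ 1, so the series converges in ℤ_3 to 1/(1 − a) = 1/(1 − 585) = -1/584. Expand this rational in ℤ_3: compute digits iteratively via d_i = x_i mod 3, x_{i+1} = (x_i − d_i)/3. The first 5 digits are (1, 0, 2, 0, 2).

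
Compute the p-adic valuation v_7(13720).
v_7(13720) = 3

v_7(n) is the largest exponent k such that 7^k divides n. Factor out: 13720 = 7^3 · 40. (Sign doesn't affect v_p.) So v_7(13720) = 3.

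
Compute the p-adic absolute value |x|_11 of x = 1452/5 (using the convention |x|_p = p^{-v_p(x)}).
|1452/5|_11 = 1/121

Step 1 — compute v_11(x) by factoring powers of 11 out of the numerator and denominator: v_11(1452/5) = 2. Step 2 — apply |x|_p = p^{-v_p(x)} = 11^{-2} = 1/121.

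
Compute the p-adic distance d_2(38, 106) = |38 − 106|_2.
d_2(38, 106) = 1/4

Step 1 — x − y = 38 − 106 = -68. Step 2 — v_2(-68) = 2 (factor: -68 = −(2^2 · 17); the sign does not affect v_p). Step 3 — |x − y|_2 = 2^{-2} = 1/4.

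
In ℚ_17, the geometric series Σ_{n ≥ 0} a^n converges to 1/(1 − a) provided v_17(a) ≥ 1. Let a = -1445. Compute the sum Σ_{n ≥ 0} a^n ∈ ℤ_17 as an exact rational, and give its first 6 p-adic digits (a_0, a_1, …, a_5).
Σ a^n = 1/(1 − a) = 1/1446;  first 6 digits = (1, 0, 12, 16, 7, 1)

v_17(a) = 2 ≥ 1, so the series converges in ℤ_17 to 1/(1 − a) = 1/(1 − (-1445)) = 1/1446. Expand this rational in ℤ_17: compute digits iteratively via d_i = x_i mod 17, x_{i+1} = (x_i − d_i)/17. The first 6 digits are (1, 0, 12, 16, 7, 1).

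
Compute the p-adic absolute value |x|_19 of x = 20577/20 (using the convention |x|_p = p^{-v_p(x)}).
|20577/20|_19 = 1/6859

Step 1 — compute v_19(x) by factoring powers of 19 out of the numerator and denominator: v_19(20577/20) = 3. Step 2 — apply |x|_p = p^{-v_p(x)} = 19^{-3} = 1/6859.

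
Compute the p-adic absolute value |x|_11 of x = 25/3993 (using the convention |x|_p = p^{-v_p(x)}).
|25/3993|_11 = 1331

Step 1 — compute v_11(x) by factoring powers of 11 out of the numerator and denominator: v_11(25/3993) = -3. Step 2 — apply |x|_p = p^{-v_p(x)} = 11^{3} = 1331.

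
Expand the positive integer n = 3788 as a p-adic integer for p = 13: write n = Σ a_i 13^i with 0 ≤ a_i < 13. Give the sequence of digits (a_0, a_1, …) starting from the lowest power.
(a_0, a_1, …) = (5, 5, 9, 1)

Repeated division by 13 gives the digits low-to-high: 3788 = 5 + 5·13^1 + 9·13^2 + 1·13^3. Digit sequence: (5, 5, 9, 1).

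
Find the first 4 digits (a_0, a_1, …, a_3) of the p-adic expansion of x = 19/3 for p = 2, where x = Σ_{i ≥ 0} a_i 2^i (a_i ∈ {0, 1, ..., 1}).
(a_0, …, a_3) = (1, 0, 0, 0)

v_2(19/3) = 0 (numerator and denominator both coprime to 2), so x ∈ ℤ_2^×. Compute digits iteratively via a_i = x_i mod 2, x_{i+1} = (x_i − a_i)/2, with x_0 = x:
  x_0 = 19/3;  a_0 = 1;  x_1 = (x_0 − 1)/2 = 8/3
  x_1 = 8/3;  a_1 = 0;  x_2 = (x_1 − 0)/2 = 4/3
  x_2 = 4/3;  a_2 = 0;  x_3 = (x_2 − 0)/2 = 2/3
  x_3 = 2/3;  a_3 = 0;  x_4 = (x_3 − 0)/2 = 1/3
Digits: (1, 0, 0, 0).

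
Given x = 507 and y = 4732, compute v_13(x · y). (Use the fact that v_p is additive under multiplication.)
v_13(2399124) = 4

v_p(x) = 2 (factor: 507 = 13^2 · 3); v_p(y) = 2 (factor: 4732 = 13^2 · 28). Additivity: v_p(xy) = v_p(x) + v_p(y) = 2 + 2 = 4. (Direct check: xy = 2399124 = 13^4 · (84).)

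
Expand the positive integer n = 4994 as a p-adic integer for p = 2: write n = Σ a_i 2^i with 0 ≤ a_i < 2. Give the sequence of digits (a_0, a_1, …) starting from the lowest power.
(a_0, a_1, …) = (0, 1, 0, 0, 0, 0, 0, 1, 1, 1, 0, 0, 1)

Repeated division by 2 gives the digits low-to-high: 4994 = 1·2^1 + 1·2^7 + 1·2^8 + 1·2^9 + 1·2^12. Digit sequence: (0, 1, 0, 0, 0, 0, 0, 1, 1, 1, 0, 0, 1).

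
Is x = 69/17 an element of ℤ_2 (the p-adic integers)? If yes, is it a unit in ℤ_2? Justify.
x ∈ ℤ_2^× (unit); v_2(x) = 0

ℤ_2 = {x ∈ ℚ_2 : v_2(x) ≥ 0} and ℤ_2^× = {x ∈ ℤ_2 : v_2(x) = 0}. Here v_2(69/17) = v_2(num) − v_2(den) = 0; compare against these criteria.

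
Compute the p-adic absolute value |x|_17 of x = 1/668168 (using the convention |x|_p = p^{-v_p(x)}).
|1/668168|_17 = 83521

Step 1 — compute v_17(x) by factoring powers of 17 out of the numerator and denominator: v_17(1/668168) = -4. Step 2 — apply |x|_p = p^{-v_p(x)} = 17^{4} = 83521.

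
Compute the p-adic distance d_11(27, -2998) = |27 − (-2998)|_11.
d_11(27, -2998) = 1/121

Step 1 — x − y = 27 − (-2998) = 3025. Step 2 — v_11(3025) = 2 (factor: 3025 = (11^2 · 25); the sign does not affect v_p). Step 3 — |x − y|_11 = 11^{-2} = 1/121.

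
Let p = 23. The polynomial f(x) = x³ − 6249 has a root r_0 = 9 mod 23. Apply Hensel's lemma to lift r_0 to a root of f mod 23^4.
r_3 = 180375 (mod 279841)

Hensel: r_{i+1} = r_i − f(r_i)/f′(r_i) mod 23^{i+2}, where f′(x) = 3x². Iterate:
  r_0 = 9 (mod 23)
  r_1 = 515 (mod 529)
  r_2 = 10037 (mod 12167)
  r_3 = 180375 (mod 279841)
Final: r = 180375 with f(r) ≡ 0 mod 23^4.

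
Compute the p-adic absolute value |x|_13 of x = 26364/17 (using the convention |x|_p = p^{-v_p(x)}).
|26364/17|_13 = 1/2197

Step 1 — compute v_13(x) by factoring powers of 13 out of the numerator and denominator: v_13(26364/17) = 3. Step 2 — apply |x|_p = p^{-v_p(x)} = 13^{-3} = 1/2197.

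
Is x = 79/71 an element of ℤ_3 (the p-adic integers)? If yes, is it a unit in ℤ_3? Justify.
x ∈ ℤ_3^× (unit); v_3(x) = 0

ℤ_3 = {x ∈ ℚ_3 : v_3(x) ≥ 0} and ℤ_3^× = {x ∈ ℤ_3 : v_3(x) = 0}. Here v_3(79/71) = v_3(num) − v_3(den) = 0; compare against these criteria.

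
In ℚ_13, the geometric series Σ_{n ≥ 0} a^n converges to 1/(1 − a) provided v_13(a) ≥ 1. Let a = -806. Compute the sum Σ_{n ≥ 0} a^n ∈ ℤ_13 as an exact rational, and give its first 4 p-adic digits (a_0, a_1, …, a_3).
Σ a^n = 1/(1 − a) = 1/807;  first 4 digits = (1, 3, 4, 10)

v_13(a) = 1 ≥ 1, so the series converges in ℤ_13 to 1/(1 − a) = 1/(1 − (-806)) = 1/807. Expand this rational in ℤ_13: compute digits iteratively via d_i = x_i mod 13, x_{i+1} = (x_i − d_i)/13. The first 4 digits are (1, 3, 4, 10).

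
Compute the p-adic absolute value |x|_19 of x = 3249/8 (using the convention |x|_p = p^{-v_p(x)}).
|3249/8|_19 = 1/361

Step 1 — compute v_19(x) by factoring powers of 19 out of the numerator and denominator: v_19(3249/8) = 2. Step 2 — apply |x|_p = p^{-v_p(x)} = 19^{-2} = 1/361.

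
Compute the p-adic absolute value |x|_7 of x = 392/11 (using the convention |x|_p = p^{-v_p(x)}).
|392/11|_7 = 1/49

Step 1 — compute v_7(x) by factoring powers of 7 out of the numerator and denominator: v_7(392/11) = 2. Step 2 — apply |x|_p = p^{-v_p(x)} = 7^{-2} = 1/49.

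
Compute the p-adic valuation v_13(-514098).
v_13(-514098) = 4

v_13(n) is the largest exponent k such that 13^k divides n. Factor out: -514098 = -13^4 · 18. (Sign doesn't affect v_p.) So v_13(-514098) = 4.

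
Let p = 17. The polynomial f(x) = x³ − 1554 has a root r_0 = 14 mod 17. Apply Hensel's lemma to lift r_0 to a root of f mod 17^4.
r_3 = 65209 (mod 83521)

Hensel: r_{i+1} = r_i − f(r_i)/f′(r_i) mod 17^{i+2}, where f′(x) = 3x². Iterate:
  r_0 = 14 (mod 17)
  r_1 = 184 (mod 289)
  r_2 = 1340 (mod 4913)
  r_3 = 65209 (mod 83521)
Final: r = 65209 with f(r) ≡ 0 mod 17^4.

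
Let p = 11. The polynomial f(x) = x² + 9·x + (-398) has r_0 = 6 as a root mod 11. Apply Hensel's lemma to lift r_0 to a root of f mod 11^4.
r_3 = 2602 (mod 14641)

Hensel: r_{i+1} = r_i − f(r_i)·(f′(r_i))^{-1} mod 11^{i+2}, f′(x) = 2x + 9. Iterate:
  r_0 = 6 (mod 11)
  r_1 = 61 (mod 121)
  r_2 = 1271 (mod 1331)
  r_3 = 2602 (mod 14641)
Final: r = 2602 satisfies f(r) ≡ 0 mod 11^4.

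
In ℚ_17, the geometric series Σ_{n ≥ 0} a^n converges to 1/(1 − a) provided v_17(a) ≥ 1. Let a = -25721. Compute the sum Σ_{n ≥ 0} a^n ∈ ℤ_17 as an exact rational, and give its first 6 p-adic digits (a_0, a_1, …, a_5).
Σ a^n = 1/(1 − a) = 1/25722;  first 6 digits = (1, 0, 13, 11, 15, 6)

v_17(a) = 2 ≥ 1, so the series converges in ℤ_17 to 1/(1 − a) = 1/(1 − (-25721)) = 1/25722. Expand this rational in ℤ_17: compute digits iteratively via d_i = x_i mod 17, x_{i+1} = (x_i − d_i)/17. The first 6 digits are (1, 0, 13, 11, 15, 6).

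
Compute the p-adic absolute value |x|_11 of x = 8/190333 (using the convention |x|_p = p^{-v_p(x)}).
|8/190333|_11 = 14641

Step 1 — compute v_11(x) by factoring powers of 11 out of the numerator and denominator: v_11(8/190333) = -4. Step 2 — apply |x|_p = p^{-v_p(x)} = 11^{4} = 14641.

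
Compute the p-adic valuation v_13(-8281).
v_13(-8281) = 2

v_13(n) is the largest exponent k such that 13^k divides n. Factor out: -8281 = -13^2 · 49. (Sign doesn't affect v_p.) So v_13(-8281) = 2.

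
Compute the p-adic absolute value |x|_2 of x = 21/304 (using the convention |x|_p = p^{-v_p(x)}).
|21/304|_2 = 16

Step 1 — compute v_2(x) by factoring powers of 2 out of the numerator and denominator: v_2(21/304) = -4. Step 2 — apply |x|_p = p^{-v_p(x)} = 2^{4} = 16.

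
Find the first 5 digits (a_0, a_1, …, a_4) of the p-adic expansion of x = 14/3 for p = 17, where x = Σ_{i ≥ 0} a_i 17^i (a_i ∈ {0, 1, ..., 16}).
(a_0, …, a_4) = (16, 5, 11, 5, 11)

v_17(14/3) = 0 (numerator and denominator both coprime to 17), so x ∈ ℤ_17^×. Compute digits iteratively via a_i = x_i mod 17, x_{i+1} = (x_i − a_i)/17, with x_0 = x:
  x_0 = 14/3;  a_0 = 16;  x_1 = (x_0 − 16)/17 = -2/3
  x_1 = -2/3;  a_1 = 5;  x_2 = (x_1 − 5)/17 = -1/3
  x_2 = -1/3;  a_2 = 11;  x_3 = (x_2 − 11)/17 = -2/3
  x_3 = -2/3;  a_3 = 5;  x_4 = (x_3 − 5)/17 = -1/3
  x_4 = -1/3;  a_4 = 11;  x_5 = (x_4 − 11)/17 = -2/3
Digits: (16, 5, 11, 5, 11).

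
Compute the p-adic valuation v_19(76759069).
v_19(76759069) = 5

v_19(n) is the largest exponent k such that 19^k divides n. Factor out: 76759069 = 19^5 · 31. (Sign doesn't affect v_p.) So v_19(76759069) = 5.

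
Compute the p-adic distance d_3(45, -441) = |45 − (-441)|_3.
d_3(45, -441) = 1/243

Step 1 — x − y = 45 − (-441) = 486. Step 2 — v_3(486) = 5 (factor: 486 = (3^5 · 2); the sign does not affect v_p). Step 3 — |x − y|_3 = 3^{-5} = 1/243.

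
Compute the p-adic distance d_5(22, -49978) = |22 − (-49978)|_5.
d_5(22, -49978) = 1/3125

Step 1 — x − y = 22 − (-49978) = 50000. Step 2 — v_5(50000) = 5 (factor: 50000 = (5^5 · 16); the sign does not affect v_p). Step 3 — |x − y|_5 = 5^{-5} = 1/3125.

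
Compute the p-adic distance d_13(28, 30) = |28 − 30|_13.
d_13(28, 30) = 1

Step 1 — x − y = 28 − 30 = -2. Step 2 — v_13(-2) = 0 (factor: -2 = −(13^0 · 2); the sign does not affect v_p). Step 3 — |x − y|_13 = 13^{0} = 1.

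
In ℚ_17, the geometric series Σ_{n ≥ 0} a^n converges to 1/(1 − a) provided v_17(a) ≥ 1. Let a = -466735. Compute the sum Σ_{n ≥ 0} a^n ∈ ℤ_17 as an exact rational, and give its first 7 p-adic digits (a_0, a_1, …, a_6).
Σ a^n = 1/(1 − a) = 1/466736;  first 7 digits = (1, 0, 0, 7, 11, 16, 14)

v_17(a) = 3 ≥ 1, so the series converges in ℤ_17 to 1/(1 − a) = 1/(1 − (-466735)) = 1/466736. Expand this rational in ℤ_17: compute digits iteratively via d_i = x_i mod 17, x_{i+1} = (x_i − d_i)/17. The first 7 digits are (1, 0, 0, 7, 11, 16, 14).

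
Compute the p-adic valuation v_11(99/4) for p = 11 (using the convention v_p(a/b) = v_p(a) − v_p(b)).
v_11(99/4) = 1

Factor powers of 11 from the numerator and denominator of the reduced fraction: 99 = 11^1 · 9 and 4 = 11^0 · 4. Apply v_p(a/b) = v_p(a) − v_p(b): v_11(99/4) = 1 − 0 = 1.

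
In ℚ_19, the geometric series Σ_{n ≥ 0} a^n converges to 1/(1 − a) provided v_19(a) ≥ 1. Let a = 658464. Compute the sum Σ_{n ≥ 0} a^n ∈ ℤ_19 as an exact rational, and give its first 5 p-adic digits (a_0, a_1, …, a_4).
Σ a^n = 1/(1 − a) = -1/658463;  first 5 digits = (1, 0, 0, 1, 5)

v_19(a) = 3 ≥ 1, so the series converges in ℤ_19 to 1/(1 − a) = 1/(1 − 658464) = -1/658463. Expand this rational in ℤ_19: compute digits iteratively via d_i = x_i mod 19, x_{i+1} = (x_i − d_i)/19. The first 5 digits are (1, 0, 0, 1, 5).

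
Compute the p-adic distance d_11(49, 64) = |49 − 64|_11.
d_11(49, 64) = 1

Step 1 — x − y = 49 − 64 = -15. Step 2 — v_11(-15) = 0 (factor: -15 = −(11^0 · 15); the sign does not affect v_p). Step 3 — |x − y|_11 = 11^{0} = 1.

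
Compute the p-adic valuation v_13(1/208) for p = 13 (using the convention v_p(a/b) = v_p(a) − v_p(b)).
v_13(1/208) = -1

Factor powers of 13 from the numerator and denominator of the reduced fraction: 1 = 13^0 · 1 and 208 = 13^1 · 16. Apply v_p(a/b) = v_p(a) − v_p(b): v_13(1/208) = 0 − 1 = -1.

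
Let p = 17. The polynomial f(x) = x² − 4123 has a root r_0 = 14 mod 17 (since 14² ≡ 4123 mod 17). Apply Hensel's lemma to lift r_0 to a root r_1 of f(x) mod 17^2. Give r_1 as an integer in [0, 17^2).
r_1 = 82 (mod 289)

Hensel's recurrence: r_{i+1} = r_i − f(r_i)·(f′(r_i))^{-1} mod 17^{i+2}, with f′(x) = 2x. Iterate:
  r_0 = 14 (mod 17)
  r_1 = 82 (mod 289)
Final: r_1 = 82, and one checks f(r_1) ≡ 0 mod 17^2.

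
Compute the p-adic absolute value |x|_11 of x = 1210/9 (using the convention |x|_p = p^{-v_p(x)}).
|1210/9|_11 = 1/121

Step 1 — compute v_11(x) by factoring powers of 11 out of the numerator and denominator: v_11(1210/9) = 2. Step 2 — apply |x|_p = p^{-v_p(x)} = 11^{-2} = 1/121.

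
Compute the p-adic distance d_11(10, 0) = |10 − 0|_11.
d_11(10, 0) = 1

Step 1 — x − y = 10 − 0 = 10. Step 2 — v_11(10) = 0 (factor: 10 = (11^0 · 10); the sign does not affect v_p). Step 3 — |x − y|_11 = 11^{0} = 1.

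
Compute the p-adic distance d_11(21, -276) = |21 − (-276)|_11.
d_11(21, -276) = 1/11

Step 1 — x − y = 21 − (-276) = 297. Step 2 — v_11(297) = 1 (factor: 297 = (11^1 · 27); the sign does not affect v_p). Step 3 — |x − y|_11 = 11^{-1} = 1/11.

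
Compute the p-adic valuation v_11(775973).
v_11(775973) = 4

v_11(n) is the largest exponent k such that 11^k divides n. Factor out: 775973 = 11^4 · 53. (Sign doesn't affect v_p.) So v_11(775973) = 4.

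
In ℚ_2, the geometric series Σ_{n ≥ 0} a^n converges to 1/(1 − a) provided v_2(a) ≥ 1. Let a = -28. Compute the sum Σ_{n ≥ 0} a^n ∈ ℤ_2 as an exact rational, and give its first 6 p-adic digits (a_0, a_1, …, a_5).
Σ a^n = 1/(1 − a) = 1/29;  first 6 digits = (1, 0, 1, 0, 1, 1)

v_2(a) = 2 ≥ 1, so the series converges in ℤ_2 to 1/(1 − a) = 1/(1 − (-28)) = 1/29. Expand this rational in ℤ_2: compute digits iteratively via d_i = x_i mod 2, x_{i+1} = (x_i − d_i)/2. The first 6 digits are (1, 0, 1, 0, 1, 1).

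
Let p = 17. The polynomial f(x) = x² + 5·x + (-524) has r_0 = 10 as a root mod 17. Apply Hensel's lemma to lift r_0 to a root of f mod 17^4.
r_3 = 77870 (mod 83521)

Hensel: r_{i+1} = r_i − f(r_i)·(f′(r_i))^{-1} mod 17^{i+2}, f′(x) = 2x + 5. Iterate:
  r_0 = 10 (mod 17)
  r_1 = 129 (mod 289)
  r_2 = 4175 (mod 4913)
  r_3 = 77870 (mod 83521)
Final: r = 77870 satisfies f(r) ≡ 0 mod 17^4.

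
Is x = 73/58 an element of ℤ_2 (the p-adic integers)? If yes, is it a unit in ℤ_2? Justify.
x ∉ ℤ_2 (v_2(x) = -1 < 0)

ℤ_2 = {x ∈ ℚ_2 : v_2(x) ≥ 0} and ℤ_2^× = {x ∈ ℤ_2 : v_2(x) = 0}. Here v_2(73/58) = v_2(num) − v_2(den) = -1; compare against these criteria.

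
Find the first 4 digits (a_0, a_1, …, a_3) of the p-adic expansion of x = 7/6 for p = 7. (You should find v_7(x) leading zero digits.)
(a_0, …, a_3) = (0, 6, 5, 5)

v_7(7/6) = 1, so a_0 = ... = a_0 = 0. Factor out: x = 7^1 · u with u = 1/6 a unit in ℤ_7. Expand u iteratively via a_{v+i} = u_i mod 7, u_{i+1} = (u_i − a_{v+i})/7:
  u_0 = 1/6;  a_1 = 6;  u_1 = (u_0 − 6)/7 = -5/6
  u_1 = -5/6;  a_2 = 5;  u_2 = (u_1 − 5)/7 = -5/6
  u_2 = -5/6;  a_3 = 5;  u_3 = (u_2 − 5)/7 = -5/6
Digits: (0, 6, 5, 5).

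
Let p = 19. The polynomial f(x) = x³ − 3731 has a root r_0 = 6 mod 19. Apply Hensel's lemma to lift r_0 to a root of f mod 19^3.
r_2 = 3331 (mod 6859)

Hensel: r_{i+1} = r_i − f(r_i)/f′(r_i) mod 19^{i+2}, where f′(x) = 3x². Iterate:
  r_0 = 6 (mod 19)
  r_1 = 82 (mod 361)
  r_2 = 3331 (mod 6859)
Final: r = 3331 with f(r) ≡ 0 mod 19^3.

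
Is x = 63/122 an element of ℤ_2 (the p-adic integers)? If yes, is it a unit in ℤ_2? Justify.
x ∉ ℤ_2 (v_2(x) = -1 < 0)

ℤ_2 = {x ∈ ℚ_2 : v_2(x) ≥ 0} and ℤ_2^× = {x ∈ ℤ_2 : v_2(x) = 0}. Here v_2(63/122) = v_2(num) − v_2(den) = -1; compare against these criteria.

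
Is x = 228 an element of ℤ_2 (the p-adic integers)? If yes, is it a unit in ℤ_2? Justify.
x ∈ ℤ_2 but not a unit; v_2(x) = 2 > 0

ℤ_2 = {x ∈ ℚ_2 : v_2(x) ≥ 0} and ℤ_2^× = {x ∈ ℤ_2 : v_2(x) = 0}. Here v_2(228) = v_2(num) − v_2(den) = 2; compare against these criteria.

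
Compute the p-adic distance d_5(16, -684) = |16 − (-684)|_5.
d_5(16, -684) = 1/25

Step 1 — x − y = 16 − (-684) = 700. Step 2 — v_5(700) = 2 (factor: 700 = (5^2 · 28); the sign does not affect v_p). Step 3 — |x − y|_5 = 5^{-2} = 1/25.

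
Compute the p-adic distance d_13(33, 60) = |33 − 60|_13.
d_13(33, 60) = 1

Step 1 — x − y = 33 − 60 = -27. Step 2 — v_13(-27) = 0 (factor: -27 = −(13^0 · 27); the sign does not affect v_p). Step 3 — |x − y|_13 = 13^{0} = 1.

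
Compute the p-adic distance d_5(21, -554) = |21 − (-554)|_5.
d_5(21, -554) = 1/25

Step 1 — x − y = 21 − (-554) = 575. Step 2 — v_5(575) = 2 (factor: 575 = (5^2 · 23); the sign does not affect v_p). Step 3 — |x − y|_5 = 5^{-2} = 1/25.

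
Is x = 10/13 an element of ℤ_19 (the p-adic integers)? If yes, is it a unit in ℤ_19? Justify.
x ∈ ℤ_19^× (unit); v_19(x) = 0

ℤ_19 = {x ∈ ℚ_19 : v_19(x) ≥ 0} and ℤ_19^× = {x ∈ ℤ_19 : v_19(x) = 0}. Here v_19(10/13) = v_19(num) − v_19(den) = 0; compare against these criteria.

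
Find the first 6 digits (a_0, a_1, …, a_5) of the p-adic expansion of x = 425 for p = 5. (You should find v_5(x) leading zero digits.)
(a_0, …, a_5) = (0, 0, 2, 3, 0, 0)

v_5(425) = 2, so a_0 = ... = a_1 = 0. Factor out: x = 5^2 · u with u = 17 a unit in ℤ_5. Expand u iteratively via a_{v+i} = u_i mod 5, u_{i+1} = (u_i − a_{v+i})/5:
  u_0 = 17;  a_2 = 2;  u_1 = (u_0 − 2)/5 = 3
  u_1 = 3;  a_3 = 3;  u_2 = (u_1 − 3)/5 = 0
  u_2 = 0;  a_4 = 0;  u_3 = (u_2 − 0)/5 = 0
  u_3 = 0;  a_5 = 0;  u_4 = (u_3 − 0)/5 = 0
Digits: (0, 0, 2, 3, 0, 0).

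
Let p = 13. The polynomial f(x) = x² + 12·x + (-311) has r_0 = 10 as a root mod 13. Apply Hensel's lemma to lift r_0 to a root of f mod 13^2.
r_1 = 166 (mod 169)

Hensel: r_{i+1} = r_i − f(r_i)·(f′(r_i))^{-1} mod 13^{i+2}, f′(x) = 2x + 12. Iterate:
  r_0 = 10 (mod 13)
  r_1 = 166 (mod 169)
Final: r = 166 satisfies f(r) ≡ 0 mod 13^2.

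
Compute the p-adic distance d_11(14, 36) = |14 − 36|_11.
d_11(14, 36) = 1/11

Step 1 — x − y = 14 − 36 = -22. Step 2 — v_11(-22) = 1 (factor: -22 = −(11^1 · 2); the sign does not affect v_p). Step 3 — |x − y|_11 = 11^{-1} = 1/11.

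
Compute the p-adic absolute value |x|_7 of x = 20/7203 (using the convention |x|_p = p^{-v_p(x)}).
|20/7203|_7 = 2401

Step 1 — compute v_7(x) by factoring powers of 7 out of the numerator and denominator: v_7(20/7203) = -4. Step 2 — apply |x|_p = p^{-v_p(x)} = 7^{4} = 2401.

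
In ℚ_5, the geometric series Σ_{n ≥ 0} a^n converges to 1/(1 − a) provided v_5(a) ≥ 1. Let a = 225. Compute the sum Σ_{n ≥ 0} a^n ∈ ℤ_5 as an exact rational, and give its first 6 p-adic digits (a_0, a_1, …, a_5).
Σ a^n = 1/(1 − a) = -1/224;  first 6 digits = (1, 0, 4, 1, 1, 1)

v_5(a) = 2 ≥ 1, so the series converges in ℤ_5 to 1/(1 − a) = 1/(1 − 225) = -1/224. Expand this rational in ℤ_5: compute digits iteratively via d_i = x_i mod 5, x_{i+1} = (x_i − d_i)/5. The first 6 digits are (1, 0, 4, 1, 1, 1).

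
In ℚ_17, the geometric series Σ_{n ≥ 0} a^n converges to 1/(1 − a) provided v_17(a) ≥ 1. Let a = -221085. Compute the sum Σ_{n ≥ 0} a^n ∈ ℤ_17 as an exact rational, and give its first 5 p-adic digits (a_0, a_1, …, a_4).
Σ a^n = 1/(1 − a) = 1/221086;  first 5 digits = (1, 0, 0, 6, 14)

v_17(a) = 3 ≥ 1, so the series converges in ℤ_17 to 1/(1 − a) = 1/(1 − (-221085)) = 1/221086. Expand this rational in ℤ_17: compute digits iteratively via d_i = x_i mod 17, x_{i+1} = (x_i − d_i)/17. The first 5 digits are (1, 0, 0, 6, 14).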